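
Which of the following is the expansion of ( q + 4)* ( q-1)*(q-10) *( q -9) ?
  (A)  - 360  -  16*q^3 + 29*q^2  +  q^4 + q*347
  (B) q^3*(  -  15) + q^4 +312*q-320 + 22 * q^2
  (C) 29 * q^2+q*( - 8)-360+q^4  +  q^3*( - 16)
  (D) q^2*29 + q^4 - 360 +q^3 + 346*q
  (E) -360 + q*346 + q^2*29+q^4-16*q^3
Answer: E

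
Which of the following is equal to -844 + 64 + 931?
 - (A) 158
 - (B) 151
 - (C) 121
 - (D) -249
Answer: B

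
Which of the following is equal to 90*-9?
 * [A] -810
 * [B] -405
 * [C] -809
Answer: A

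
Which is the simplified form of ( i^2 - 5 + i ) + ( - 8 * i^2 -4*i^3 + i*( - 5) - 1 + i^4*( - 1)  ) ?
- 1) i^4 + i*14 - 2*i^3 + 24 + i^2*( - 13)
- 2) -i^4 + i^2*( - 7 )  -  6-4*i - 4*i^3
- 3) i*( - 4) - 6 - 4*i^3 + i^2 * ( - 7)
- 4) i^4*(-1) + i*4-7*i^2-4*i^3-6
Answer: 2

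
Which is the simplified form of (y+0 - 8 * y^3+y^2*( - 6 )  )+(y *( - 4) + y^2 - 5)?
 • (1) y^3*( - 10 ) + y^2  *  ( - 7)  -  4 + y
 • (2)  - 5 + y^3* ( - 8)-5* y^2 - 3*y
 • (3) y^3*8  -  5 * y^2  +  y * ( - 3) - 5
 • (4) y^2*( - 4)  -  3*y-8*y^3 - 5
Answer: 2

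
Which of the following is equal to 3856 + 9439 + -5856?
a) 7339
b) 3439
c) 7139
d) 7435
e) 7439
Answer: e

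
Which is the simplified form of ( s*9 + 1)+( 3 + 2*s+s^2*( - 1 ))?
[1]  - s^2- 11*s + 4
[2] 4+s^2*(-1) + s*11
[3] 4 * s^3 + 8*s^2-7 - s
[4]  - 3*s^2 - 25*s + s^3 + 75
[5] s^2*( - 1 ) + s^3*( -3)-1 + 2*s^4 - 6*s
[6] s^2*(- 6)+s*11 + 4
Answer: 2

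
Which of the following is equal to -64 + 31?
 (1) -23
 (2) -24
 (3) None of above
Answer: 3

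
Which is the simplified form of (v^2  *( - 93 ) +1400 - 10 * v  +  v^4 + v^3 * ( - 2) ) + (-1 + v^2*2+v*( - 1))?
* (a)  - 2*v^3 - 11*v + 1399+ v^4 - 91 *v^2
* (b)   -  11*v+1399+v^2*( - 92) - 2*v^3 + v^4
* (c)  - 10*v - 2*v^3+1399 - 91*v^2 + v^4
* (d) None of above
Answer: a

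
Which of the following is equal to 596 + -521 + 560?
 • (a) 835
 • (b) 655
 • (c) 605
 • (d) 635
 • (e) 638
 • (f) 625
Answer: d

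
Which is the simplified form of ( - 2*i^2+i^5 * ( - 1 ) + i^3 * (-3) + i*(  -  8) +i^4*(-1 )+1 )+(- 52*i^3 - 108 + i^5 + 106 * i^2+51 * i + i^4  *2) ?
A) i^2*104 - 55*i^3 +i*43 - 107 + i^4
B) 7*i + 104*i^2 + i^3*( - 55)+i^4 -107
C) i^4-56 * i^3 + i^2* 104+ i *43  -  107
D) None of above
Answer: A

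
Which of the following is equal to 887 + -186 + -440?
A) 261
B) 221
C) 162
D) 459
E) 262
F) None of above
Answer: A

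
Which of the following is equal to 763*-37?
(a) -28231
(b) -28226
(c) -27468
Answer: a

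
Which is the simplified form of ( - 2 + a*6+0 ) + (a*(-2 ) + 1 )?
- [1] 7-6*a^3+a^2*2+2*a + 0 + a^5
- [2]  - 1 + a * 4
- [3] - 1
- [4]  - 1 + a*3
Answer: 2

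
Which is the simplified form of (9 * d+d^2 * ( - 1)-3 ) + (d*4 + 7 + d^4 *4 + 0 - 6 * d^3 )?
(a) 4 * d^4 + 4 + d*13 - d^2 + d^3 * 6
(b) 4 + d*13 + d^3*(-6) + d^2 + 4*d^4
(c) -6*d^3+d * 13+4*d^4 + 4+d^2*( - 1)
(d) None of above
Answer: c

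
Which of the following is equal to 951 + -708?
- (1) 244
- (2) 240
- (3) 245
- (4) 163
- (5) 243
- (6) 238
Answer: 5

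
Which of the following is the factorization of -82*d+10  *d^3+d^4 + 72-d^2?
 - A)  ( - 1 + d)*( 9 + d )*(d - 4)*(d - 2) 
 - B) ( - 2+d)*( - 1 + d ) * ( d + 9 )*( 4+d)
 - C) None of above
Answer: B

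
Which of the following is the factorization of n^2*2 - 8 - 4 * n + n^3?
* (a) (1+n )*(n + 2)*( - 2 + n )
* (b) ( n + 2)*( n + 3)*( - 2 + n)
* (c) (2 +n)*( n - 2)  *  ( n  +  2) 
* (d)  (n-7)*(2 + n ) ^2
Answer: c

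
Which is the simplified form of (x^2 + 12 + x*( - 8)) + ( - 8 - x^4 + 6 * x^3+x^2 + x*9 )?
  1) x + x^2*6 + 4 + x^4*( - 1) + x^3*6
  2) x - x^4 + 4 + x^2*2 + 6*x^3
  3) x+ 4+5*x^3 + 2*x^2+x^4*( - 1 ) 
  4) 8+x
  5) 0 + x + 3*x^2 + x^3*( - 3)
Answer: 2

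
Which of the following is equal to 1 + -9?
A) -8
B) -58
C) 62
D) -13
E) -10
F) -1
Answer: A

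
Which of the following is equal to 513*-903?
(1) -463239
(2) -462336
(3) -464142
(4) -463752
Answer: 1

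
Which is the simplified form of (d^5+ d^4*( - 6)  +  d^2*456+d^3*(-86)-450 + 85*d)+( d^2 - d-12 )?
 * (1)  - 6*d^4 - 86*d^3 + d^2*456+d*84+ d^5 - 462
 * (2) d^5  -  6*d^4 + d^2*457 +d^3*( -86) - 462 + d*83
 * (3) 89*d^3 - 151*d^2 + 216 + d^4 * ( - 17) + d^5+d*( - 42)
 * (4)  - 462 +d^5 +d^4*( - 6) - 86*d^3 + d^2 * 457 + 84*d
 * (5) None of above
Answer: 4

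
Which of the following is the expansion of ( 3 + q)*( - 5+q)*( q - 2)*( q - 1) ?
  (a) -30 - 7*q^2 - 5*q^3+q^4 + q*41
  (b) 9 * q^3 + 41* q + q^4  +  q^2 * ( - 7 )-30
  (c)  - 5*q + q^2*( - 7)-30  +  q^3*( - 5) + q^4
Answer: a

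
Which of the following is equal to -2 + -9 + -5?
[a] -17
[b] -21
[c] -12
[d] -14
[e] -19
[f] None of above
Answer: f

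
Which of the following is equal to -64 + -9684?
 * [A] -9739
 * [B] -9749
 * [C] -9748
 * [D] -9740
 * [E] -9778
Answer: C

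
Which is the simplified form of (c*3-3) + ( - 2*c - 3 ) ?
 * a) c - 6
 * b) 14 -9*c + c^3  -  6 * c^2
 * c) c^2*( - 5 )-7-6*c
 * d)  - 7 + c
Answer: a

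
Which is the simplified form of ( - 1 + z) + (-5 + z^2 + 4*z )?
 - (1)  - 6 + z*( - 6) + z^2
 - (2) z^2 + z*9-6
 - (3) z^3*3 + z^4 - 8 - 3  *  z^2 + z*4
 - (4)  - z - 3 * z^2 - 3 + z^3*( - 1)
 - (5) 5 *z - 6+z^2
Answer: 5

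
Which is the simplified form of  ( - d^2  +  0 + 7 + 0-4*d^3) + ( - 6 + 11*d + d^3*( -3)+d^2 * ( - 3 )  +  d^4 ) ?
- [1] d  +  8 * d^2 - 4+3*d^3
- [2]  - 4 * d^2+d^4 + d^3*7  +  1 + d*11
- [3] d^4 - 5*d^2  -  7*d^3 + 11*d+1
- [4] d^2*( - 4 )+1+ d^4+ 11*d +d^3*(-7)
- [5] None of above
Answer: 4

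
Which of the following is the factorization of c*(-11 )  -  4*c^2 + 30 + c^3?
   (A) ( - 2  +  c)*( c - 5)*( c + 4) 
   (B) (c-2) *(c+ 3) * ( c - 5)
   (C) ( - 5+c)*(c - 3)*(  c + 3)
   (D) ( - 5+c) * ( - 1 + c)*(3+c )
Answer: B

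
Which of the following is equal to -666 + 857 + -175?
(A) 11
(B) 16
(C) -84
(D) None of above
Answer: B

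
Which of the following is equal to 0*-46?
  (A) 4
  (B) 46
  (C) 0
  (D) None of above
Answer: C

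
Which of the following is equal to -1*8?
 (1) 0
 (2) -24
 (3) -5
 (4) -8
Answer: 4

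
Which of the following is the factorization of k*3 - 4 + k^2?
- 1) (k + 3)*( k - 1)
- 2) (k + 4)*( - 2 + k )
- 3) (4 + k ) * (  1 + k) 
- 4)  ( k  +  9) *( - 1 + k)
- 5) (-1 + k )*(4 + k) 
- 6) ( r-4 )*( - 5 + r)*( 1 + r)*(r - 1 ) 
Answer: 5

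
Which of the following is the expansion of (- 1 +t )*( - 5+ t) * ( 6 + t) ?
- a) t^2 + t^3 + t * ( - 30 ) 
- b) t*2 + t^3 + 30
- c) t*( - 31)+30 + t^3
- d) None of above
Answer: c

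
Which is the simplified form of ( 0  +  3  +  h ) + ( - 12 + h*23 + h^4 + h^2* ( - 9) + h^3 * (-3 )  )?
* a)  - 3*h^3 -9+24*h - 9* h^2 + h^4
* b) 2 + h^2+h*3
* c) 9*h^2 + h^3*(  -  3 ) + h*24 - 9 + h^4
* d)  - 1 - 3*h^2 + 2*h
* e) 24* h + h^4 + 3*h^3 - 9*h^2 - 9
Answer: a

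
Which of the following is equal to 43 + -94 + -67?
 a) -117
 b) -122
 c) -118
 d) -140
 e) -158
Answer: c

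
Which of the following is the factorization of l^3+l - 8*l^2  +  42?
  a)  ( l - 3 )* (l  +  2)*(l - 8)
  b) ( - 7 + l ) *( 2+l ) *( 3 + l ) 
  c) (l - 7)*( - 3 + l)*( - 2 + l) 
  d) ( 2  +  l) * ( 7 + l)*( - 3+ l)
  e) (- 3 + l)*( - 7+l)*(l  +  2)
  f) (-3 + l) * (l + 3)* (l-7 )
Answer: e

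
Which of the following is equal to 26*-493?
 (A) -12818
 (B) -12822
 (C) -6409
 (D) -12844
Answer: A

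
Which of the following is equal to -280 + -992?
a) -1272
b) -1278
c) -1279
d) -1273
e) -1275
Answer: a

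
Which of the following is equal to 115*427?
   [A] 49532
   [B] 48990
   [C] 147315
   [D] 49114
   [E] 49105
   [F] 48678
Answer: E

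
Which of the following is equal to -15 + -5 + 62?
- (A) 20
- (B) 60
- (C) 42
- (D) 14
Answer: C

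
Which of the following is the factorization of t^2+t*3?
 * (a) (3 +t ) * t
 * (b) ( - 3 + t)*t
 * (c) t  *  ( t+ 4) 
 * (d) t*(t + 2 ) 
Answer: a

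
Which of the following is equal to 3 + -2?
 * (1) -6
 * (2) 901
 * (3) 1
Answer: 3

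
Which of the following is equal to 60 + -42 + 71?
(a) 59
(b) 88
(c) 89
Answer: c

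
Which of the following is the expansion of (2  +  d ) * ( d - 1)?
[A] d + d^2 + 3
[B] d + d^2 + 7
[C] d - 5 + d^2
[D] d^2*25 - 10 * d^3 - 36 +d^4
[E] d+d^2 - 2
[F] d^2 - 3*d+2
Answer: E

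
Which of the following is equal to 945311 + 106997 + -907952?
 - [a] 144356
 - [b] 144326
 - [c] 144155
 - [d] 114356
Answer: a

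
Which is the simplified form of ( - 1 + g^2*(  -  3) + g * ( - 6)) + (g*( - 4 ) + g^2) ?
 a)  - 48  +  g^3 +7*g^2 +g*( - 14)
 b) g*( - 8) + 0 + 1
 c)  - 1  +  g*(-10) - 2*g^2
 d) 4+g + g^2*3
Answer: c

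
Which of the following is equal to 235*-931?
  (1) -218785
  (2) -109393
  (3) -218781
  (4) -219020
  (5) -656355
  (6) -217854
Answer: 1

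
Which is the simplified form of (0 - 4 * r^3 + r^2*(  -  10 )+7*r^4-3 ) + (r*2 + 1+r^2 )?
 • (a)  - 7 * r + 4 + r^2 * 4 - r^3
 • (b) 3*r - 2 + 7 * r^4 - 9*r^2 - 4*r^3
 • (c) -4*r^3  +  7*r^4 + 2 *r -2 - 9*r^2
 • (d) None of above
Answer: c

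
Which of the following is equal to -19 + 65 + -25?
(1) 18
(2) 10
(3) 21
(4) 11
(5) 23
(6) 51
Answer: 3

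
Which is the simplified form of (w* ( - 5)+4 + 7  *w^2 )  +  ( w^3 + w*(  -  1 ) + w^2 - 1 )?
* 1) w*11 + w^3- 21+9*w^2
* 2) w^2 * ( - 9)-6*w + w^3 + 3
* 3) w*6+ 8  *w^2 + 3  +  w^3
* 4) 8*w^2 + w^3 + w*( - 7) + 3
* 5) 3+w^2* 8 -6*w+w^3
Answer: 5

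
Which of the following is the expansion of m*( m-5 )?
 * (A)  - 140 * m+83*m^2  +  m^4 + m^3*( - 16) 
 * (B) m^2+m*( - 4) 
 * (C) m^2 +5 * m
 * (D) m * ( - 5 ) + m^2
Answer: D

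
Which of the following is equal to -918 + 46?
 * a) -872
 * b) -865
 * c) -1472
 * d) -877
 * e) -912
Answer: a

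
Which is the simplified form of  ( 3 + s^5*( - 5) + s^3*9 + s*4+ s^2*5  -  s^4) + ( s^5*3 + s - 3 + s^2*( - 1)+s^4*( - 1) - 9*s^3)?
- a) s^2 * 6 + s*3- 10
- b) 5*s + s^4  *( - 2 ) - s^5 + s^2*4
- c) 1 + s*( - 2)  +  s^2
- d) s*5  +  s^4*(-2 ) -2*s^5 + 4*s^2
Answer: d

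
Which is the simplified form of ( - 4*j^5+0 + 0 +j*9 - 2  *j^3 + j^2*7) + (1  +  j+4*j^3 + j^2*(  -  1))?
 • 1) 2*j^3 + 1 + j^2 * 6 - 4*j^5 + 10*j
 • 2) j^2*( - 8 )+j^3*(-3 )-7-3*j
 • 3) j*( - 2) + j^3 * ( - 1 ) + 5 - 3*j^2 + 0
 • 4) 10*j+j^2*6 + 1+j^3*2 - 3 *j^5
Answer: 1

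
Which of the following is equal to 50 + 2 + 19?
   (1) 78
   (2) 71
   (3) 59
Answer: 2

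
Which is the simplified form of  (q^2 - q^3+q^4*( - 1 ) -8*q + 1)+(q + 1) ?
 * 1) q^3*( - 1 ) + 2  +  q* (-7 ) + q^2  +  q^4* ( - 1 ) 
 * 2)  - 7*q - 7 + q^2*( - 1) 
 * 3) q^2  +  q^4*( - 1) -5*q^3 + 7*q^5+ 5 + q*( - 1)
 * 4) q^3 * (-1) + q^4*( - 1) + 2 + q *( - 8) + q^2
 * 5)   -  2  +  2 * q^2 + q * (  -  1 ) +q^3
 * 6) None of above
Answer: 1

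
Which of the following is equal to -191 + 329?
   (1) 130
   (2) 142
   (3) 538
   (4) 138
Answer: 4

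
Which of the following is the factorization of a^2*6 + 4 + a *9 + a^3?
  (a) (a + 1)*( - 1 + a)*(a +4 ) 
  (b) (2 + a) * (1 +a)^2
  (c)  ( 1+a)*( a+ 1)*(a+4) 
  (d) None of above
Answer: c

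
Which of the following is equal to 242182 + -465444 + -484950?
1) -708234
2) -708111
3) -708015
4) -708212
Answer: 4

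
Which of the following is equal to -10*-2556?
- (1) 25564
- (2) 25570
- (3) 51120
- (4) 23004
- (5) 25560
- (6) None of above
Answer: 5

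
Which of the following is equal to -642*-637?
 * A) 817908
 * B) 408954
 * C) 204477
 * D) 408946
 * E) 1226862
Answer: B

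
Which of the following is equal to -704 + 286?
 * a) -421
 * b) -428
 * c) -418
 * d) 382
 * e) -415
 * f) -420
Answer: c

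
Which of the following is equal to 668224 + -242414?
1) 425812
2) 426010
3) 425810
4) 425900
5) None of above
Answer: 3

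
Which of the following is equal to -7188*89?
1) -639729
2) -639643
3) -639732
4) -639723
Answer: 3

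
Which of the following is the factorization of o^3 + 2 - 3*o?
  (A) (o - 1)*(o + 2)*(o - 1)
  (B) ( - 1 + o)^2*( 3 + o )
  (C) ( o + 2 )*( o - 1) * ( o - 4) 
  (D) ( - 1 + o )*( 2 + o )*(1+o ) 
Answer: A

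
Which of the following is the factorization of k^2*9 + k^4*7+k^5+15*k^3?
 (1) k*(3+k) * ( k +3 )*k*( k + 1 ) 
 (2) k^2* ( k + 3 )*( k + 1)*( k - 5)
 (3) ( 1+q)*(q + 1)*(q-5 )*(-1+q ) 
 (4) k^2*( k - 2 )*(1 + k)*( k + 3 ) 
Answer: 1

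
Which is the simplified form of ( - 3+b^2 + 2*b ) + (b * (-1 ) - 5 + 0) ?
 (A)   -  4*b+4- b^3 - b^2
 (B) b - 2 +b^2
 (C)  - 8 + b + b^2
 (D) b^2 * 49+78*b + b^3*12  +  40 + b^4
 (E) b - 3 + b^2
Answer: C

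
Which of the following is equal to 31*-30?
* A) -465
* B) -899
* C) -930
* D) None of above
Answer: C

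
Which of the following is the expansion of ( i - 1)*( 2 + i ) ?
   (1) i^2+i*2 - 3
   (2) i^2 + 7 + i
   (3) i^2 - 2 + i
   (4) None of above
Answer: 3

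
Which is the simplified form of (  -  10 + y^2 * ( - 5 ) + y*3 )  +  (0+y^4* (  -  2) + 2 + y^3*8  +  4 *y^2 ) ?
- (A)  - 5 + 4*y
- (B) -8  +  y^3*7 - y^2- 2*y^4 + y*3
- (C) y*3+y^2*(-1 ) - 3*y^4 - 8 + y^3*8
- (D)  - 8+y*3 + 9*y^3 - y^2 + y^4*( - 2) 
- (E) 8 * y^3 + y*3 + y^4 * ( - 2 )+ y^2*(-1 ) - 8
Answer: E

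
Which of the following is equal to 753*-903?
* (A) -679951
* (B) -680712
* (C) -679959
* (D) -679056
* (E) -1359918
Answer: C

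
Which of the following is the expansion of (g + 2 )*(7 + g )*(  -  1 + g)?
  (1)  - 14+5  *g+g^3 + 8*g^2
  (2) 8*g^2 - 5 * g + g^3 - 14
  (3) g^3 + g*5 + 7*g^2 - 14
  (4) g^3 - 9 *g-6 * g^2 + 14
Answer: 1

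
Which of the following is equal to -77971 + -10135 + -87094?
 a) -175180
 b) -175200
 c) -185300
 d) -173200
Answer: b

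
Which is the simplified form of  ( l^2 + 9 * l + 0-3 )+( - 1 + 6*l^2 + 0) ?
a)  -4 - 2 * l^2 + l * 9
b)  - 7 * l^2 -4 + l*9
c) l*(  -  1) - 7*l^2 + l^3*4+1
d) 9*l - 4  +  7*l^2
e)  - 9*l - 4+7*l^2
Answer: d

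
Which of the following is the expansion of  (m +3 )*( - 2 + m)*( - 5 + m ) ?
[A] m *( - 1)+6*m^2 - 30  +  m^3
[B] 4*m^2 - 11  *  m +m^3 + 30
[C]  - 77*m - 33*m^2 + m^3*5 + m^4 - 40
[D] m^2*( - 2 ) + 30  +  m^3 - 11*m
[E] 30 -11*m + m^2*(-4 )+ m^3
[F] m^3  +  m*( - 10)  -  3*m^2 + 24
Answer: E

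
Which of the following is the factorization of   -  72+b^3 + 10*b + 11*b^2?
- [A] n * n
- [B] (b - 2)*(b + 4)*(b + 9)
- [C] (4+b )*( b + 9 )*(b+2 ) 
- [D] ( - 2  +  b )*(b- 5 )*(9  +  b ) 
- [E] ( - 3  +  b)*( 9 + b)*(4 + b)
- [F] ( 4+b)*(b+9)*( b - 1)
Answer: B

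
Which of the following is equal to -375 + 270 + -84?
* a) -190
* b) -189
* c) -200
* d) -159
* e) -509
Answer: b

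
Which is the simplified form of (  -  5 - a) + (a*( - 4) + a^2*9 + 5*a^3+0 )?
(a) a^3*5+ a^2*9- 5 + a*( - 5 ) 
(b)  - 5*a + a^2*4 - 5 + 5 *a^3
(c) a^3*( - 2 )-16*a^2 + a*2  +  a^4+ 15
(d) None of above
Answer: a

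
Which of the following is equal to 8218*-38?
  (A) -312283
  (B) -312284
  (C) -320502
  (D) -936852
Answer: B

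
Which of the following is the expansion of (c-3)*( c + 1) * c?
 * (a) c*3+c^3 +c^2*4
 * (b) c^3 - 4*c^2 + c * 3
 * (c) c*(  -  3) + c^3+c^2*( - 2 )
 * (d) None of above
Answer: c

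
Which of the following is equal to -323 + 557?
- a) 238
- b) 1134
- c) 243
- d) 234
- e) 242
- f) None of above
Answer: d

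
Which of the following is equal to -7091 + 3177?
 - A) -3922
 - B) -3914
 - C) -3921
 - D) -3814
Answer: B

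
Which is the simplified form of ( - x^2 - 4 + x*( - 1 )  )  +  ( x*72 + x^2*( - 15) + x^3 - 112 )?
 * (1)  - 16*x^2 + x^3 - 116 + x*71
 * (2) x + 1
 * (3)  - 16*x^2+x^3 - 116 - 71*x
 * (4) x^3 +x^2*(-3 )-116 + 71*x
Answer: 1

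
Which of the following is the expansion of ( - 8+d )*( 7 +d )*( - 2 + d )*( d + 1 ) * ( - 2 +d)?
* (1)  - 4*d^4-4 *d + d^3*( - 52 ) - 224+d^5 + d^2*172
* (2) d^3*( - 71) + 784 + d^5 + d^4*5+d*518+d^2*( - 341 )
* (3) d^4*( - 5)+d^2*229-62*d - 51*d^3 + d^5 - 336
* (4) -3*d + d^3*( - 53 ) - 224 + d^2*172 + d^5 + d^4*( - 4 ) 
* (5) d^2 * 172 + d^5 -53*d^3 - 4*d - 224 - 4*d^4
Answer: 5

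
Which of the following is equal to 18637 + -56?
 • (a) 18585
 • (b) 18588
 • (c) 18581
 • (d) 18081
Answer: c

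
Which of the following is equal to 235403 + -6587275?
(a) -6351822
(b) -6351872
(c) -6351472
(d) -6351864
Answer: b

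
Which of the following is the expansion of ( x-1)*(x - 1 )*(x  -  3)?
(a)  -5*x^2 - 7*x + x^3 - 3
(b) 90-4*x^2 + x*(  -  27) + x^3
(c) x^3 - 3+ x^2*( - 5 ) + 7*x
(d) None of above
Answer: c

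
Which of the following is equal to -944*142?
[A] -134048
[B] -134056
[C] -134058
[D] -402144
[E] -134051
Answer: A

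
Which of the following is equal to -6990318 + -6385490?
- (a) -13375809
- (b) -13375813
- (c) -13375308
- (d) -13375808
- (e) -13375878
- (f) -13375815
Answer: d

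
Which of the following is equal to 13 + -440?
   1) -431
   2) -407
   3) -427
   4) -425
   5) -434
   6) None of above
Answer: 3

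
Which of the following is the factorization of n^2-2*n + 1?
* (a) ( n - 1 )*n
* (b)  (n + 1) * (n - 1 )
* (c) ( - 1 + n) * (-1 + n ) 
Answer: c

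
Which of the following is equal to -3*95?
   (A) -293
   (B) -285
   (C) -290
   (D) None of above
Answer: B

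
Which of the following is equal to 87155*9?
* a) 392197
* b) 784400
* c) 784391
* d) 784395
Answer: d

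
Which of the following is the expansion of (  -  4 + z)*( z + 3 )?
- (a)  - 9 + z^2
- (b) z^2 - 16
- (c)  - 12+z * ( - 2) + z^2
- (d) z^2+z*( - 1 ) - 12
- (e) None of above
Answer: d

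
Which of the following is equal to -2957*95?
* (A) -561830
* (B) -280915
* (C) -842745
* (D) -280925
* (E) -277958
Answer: B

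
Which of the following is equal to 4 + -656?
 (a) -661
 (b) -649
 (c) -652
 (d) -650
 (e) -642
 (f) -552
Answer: c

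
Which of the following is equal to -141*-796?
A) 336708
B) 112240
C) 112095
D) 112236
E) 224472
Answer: D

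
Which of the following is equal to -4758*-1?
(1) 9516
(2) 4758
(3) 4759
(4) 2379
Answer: 2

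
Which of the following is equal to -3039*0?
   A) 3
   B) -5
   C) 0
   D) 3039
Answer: C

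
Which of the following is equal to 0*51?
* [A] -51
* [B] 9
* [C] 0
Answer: C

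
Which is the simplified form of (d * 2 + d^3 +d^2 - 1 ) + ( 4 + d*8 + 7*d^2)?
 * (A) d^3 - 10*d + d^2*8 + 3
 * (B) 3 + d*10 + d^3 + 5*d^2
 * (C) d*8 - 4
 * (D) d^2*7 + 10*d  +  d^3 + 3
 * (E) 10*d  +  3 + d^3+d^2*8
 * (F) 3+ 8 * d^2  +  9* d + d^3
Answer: E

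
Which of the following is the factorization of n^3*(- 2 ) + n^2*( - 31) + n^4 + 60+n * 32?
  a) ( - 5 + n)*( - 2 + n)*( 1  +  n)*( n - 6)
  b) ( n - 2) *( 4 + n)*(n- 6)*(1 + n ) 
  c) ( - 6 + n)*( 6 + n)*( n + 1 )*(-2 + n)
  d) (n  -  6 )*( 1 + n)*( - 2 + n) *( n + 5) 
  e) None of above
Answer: d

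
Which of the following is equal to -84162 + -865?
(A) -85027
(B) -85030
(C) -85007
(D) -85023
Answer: A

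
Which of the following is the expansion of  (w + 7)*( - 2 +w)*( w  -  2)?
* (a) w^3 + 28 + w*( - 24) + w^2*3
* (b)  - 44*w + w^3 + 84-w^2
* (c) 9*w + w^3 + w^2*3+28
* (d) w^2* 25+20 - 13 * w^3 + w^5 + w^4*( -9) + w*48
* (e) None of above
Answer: a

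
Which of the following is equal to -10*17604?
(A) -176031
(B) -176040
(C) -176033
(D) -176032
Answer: B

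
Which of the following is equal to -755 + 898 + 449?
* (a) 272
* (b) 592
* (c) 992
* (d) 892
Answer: b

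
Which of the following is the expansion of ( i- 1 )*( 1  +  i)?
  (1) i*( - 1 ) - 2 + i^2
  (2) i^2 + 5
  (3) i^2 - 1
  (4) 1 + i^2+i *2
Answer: 3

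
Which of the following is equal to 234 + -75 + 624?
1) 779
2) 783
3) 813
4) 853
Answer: 2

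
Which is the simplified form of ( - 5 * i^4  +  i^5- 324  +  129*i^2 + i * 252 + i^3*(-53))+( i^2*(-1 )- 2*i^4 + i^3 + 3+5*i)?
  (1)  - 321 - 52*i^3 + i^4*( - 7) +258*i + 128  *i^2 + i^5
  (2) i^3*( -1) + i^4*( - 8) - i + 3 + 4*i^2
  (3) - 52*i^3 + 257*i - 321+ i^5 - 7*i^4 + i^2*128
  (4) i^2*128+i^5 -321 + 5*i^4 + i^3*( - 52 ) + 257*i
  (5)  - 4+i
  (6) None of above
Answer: 3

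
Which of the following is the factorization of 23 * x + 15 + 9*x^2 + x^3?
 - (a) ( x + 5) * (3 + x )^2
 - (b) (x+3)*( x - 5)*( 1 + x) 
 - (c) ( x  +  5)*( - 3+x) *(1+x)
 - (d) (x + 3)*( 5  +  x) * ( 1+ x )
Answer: d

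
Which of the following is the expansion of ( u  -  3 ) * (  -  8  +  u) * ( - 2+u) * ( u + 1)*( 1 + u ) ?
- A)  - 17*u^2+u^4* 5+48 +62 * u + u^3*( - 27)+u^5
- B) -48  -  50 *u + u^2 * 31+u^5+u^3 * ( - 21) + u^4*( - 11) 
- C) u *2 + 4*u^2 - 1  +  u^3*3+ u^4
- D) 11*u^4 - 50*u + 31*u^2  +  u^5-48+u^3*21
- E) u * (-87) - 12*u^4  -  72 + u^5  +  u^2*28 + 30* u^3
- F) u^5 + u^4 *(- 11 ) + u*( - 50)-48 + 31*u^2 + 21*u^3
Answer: F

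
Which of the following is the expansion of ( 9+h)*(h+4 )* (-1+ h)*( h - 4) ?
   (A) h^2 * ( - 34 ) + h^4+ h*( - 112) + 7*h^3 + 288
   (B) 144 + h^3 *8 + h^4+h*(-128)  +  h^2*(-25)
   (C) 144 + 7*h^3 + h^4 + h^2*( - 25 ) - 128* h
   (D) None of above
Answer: B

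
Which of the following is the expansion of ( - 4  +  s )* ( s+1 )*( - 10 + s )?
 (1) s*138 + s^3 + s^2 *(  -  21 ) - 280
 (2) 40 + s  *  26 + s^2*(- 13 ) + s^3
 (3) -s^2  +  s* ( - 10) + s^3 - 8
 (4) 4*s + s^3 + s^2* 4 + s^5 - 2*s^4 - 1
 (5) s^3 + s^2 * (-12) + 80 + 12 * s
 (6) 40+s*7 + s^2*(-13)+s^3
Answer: 2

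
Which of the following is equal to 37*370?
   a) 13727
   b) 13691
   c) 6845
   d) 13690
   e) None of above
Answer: d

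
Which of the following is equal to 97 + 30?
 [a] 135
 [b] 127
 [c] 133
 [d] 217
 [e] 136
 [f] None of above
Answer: b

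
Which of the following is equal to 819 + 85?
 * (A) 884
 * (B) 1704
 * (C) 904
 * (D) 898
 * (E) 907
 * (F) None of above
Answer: C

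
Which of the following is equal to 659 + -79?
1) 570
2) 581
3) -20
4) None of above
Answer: 4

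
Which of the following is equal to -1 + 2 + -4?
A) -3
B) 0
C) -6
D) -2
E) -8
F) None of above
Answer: A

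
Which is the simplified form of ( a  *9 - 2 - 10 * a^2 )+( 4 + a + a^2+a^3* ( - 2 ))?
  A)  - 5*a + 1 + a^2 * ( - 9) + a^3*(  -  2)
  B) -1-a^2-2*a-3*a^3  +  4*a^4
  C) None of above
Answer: C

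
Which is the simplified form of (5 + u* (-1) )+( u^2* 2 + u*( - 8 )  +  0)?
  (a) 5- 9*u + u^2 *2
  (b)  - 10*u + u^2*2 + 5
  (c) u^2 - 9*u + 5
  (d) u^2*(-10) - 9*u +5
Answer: a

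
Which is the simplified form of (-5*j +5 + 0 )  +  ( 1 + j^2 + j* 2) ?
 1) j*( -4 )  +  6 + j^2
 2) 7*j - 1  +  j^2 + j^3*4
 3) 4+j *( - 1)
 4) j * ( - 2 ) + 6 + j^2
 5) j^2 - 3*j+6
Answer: 5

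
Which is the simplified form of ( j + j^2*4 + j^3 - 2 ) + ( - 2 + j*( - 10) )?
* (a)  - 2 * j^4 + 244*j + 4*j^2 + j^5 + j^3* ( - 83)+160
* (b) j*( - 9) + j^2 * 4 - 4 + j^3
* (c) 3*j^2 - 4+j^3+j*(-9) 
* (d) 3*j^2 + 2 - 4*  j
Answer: b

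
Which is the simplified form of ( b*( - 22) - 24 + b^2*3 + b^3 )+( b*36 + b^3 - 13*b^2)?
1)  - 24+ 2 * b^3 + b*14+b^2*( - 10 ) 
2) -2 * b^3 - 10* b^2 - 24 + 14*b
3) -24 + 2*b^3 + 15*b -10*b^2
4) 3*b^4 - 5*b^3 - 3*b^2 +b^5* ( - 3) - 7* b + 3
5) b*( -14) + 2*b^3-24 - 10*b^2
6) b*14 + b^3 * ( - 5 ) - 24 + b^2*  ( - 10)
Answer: 1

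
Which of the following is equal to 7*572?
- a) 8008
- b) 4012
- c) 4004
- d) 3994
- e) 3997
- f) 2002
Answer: c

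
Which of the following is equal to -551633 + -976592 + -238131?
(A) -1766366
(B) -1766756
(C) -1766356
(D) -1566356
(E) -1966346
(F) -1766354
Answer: C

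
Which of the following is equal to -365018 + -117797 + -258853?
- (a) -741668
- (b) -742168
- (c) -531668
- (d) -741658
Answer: a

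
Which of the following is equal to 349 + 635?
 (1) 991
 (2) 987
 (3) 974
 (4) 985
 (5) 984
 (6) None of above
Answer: 5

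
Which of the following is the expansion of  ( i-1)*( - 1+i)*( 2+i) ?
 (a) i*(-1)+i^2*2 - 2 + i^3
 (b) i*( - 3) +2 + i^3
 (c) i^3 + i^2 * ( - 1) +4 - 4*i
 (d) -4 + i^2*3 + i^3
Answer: b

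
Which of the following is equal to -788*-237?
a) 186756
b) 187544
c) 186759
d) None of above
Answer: a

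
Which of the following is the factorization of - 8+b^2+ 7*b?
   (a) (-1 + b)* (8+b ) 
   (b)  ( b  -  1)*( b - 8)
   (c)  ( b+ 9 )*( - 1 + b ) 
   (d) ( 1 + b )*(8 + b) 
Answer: a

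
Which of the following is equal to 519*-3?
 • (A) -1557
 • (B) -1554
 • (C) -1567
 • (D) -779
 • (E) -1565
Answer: A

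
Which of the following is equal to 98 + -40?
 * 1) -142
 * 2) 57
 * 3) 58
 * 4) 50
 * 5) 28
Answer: 3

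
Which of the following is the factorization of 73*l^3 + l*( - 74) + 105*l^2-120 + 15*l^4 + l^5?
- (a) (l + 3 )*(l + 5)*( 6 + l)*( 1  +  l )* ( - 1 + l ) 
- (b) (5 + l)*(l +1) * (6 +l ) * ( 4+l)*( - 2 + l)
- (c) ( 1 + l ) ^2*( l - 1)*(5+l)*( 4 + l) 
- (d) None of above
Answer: d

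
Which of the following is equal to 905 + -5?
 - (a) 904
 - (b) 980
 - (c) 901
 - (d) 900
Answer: d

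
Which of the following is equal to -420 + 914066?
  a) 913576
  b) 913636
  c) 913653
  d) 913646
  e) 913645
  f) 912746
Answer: d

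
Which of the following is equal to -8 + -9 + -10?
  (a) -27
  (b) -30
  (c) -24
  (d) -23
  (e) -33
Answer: a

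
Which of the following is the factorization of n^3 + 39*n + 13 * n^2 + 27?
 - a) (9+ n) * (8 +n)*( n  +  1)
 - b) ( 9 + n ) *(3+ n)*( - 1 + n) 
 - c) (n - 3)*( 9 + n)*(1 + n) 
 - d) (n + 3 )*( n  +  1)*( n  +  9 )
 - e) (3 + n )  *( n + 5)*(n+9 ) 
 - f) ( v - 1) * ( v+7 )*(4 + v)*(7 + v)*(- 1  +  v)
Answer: d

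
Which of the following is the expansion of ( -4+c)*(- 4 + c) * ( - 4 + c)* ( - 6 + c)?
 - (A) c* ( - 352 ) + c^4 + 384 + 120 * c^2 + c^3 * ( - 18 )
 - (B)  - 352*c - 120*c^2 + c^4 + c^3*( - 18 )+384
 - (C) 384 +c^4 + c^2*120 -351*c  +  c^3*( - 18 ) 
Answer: A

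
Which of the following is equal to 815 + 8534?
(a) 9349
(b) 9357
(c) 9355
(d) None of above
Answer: a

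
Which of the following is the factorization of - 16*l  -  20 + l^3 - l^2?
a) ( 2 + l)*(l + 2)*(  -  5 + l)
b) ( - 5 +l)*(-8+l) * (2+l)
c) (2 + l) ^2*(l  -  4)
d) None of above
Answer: a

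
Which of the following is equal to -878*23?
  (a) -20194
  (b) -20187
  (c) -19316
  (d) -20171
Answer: a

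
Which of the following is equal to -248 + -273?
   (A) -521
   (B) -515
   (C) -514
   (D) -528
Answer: A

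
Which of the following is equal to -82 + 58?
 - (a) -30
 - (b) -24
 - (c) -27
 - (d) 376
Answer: b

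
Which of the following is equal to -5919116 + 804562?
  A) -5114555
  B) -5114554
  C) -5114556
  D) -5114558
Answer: B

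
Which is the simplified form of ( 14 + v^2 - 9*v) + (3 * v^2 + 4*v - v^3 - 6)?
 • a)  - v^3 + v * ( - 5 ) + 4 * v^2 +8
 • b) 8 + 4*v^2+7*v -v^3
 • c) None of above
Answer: a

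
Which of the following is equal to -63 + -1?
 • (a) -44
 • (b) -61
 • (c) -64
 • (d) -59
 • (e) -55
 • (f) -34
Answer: c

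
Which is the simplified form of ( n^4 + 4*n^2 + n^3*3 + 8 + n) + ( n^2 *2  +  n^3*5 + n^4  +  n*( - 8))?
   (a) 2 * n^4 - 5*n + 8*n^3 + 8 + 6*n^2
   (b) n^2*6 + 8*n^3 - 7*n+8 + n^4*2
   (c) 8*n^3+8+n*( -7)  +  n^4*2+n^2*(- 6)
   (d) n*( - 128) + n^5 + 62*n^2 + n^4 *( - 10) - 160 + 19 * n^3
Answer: b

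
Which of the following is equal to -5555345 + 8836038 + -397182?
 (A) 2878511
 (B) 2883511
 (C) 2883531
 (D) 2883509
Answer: B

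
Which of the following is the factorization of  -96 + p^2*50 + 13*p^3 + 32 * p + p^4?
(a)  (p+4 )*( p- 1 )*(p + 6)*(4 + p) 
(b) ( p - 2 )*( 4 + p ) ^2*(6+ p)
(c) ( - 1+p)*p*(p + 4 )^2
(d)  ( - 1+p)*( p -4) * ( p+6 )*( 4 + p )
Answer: a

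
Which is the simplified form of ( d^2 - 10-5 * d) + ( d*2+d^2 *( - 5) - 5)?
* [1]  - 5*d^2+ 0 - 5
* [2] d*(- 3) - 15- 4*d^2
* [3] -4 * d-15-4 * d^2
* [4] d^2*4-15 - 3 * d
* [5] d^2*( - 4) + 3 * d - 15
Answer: 2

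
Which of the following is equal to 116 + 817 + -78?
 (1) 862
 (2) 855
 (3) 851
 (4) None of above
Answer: 2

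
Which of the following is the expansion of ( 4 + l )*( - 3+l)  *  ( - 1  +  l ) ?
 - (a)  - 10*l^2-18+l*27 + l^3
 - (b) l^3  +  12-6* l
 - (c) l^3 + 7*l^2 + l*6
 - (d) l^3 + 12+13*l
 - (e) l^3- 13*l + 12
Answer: e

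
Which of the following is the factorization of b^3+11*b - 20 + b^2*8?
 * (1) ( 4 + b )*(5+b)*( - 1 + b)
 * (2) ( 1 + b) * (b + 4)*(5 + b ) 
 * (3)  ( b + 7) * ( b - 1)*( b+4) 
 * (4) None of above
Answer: 1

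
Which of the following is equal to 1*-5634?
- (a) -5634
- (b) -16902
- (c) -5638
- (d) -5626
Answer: a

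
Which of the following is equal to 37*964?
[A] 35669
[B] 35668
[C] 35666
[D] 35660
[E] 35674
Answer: B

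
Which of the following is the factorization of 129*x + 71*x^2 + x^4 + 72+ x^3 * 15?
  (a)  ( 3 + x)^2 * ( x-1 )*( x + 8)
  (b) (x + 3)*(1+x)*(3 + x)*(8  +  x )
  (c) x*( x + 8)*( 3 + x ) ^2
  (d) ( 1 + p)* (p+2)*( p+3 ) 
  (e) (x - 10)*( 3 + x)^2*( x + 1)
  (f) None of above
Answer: b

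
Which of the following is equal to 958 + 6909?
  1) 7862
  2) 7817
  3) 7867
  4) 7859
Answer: 3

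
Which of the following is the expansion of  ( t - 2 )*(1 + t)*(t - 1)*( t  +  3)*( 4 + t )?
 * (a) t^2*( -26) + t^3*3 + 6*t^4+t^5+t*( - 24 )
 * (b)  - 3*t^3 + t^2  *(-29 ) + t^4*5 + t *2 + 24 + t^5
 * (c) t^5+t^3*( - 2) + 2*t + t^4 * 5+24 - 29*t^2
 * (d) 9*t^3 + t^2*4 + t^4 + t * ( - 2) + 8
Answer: b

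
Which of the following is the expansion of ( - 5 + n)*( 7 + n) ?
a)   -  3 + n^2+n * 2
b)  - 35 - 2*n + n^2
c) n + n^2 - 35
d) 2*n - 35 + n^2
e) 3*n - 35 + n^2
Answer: d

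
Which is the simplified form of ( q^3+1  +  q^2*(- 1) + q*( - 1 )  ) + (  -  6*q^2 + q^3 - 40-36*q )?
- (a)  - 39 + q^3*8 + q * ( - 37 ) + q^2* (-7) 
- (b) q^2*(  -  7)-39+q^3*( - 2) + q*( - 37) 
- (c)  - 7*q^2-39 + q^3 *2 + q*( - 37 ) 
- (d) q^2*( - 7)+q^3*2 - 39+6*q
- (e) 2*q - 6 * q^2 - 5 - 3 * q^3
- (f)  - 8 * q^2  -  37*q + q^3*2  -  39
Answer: c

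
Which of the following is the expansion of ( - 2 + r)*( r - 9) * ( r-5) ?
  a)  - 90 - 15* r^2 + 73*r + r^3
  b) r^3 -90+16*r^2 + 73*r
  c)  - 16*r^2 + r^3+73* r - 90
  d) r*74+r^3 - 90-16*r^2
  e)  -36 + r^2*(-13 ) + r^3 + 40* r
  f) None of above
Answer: c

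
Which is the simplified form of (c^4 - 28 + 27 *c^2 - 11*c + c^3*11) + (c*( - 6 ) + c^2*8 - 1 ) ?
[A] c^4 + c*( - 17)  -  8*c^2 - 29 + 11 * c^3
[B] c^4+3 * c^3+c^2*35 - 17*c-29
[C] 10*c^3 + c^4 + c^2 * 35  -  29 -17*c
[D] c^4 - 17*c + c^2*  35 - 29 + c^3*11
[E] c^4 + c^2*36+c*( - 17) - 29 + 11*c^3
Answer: D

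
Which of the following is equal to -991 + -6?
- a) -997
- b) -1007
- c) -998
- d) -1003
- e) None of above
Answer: a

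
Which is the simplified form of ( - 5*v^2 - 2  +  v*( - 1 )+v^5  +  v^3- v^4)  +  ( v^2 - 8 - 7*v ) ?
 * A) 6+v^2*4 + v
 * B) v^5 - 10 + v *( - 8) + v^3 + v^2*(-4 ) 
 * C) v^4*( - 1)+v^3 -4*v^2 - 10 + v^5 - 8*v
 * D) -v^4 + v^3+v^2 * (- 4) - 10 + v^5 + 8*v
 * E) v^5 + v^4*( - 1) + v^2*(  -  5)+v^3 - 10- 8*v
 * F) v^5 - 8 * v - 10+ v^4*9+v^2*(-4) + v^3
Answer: C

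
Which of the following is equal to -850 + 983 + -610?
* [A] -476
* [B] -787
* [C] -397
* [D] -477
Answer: D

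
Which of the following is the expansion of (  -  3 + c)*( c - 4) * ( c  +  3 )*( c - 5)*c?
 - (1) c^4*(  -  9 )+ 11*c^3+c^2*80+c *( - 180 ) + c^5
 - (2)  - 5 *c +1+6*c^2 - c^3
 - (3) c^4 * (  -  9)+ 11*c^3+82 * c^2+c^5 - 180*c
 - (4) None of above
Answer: 4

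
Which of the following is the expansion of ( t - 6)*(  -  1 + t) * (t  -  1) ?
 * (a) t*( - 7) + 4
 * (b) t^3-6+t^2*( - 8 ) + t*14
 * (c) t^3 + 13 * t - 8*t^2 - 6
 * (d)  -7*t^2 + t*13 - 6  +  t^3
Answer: c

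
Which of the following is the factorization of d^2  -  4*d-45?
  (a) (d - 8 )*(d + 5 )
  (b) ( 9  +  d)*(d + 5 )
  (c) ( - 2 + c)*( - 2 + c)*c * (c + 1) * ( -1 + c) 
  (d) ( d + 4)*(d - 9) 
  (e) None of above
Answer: e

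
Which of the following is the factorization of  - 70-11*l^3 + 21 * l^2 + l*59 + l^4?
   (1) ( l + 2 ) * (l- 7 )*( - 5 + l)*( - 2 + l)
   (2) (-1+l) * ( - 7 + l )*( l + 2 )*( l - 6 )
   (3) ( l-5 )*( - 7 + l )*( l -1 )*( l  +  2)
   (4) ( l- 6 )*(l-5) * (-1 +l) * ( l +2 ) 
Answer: 3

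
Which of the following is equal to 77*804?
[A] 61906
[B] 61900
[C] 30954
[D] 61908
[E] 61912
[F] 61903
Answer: D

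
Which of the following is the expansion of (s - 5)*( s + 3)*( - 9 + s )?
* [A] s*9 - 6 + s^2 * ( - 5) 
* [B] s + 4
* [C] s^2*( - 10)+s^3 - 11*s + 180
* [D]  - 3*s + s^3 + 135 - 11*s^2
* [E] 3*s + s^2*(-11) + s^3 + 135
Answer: E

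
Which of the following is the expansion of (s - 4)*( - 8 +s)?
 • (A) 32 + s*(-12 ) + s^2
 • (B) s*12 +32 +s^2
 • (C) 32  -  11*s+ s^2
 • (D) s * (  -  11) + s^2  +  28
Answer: A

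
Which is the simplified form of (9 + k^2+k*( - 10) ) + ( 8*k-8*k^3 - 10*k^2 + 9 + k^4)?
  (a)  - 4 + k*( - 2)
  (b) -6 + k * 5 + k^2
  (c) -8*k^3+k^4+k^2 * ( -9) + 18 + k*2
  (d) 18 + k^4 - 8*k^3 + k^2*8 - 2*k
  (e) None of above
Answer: e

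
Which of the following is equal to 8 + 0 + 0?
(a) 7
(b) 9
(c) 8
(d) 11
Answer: c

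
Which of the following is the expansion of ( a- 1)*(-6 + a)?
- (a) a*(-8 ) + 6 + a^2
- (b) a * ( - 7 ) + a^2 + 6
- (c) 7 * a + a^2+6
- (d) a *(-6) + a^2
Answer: b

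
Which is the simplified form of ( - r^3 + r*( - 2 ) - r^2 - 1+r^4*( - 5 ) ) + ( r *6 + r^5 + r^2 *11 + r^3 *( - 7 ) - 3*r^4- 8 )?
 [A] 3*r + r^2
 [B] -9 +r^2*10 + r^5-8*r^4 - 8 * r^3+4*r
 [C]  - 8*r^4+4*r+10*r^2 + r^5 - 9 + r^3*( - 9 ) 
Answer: B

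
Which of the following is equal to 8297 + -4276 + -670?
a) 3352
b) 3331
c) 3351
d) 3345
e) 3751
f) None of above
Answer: c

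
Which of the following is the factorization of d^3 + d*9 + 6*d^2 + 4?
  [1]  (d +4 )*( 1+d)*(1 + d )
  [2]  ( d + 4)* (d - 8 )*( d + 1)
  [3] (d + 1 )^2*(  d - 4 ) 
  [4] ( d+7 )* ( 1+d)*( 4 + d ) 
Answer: 1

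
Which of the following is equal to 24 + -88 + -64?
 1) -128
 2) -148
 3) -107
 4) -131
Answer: 1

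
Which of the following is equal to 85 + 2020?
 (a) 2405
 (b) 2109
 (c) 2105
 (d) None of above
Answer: c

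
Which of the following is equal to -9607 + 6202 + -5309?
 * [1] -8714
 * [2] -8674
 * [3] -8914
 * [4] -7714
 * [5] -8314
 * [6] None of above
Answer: 1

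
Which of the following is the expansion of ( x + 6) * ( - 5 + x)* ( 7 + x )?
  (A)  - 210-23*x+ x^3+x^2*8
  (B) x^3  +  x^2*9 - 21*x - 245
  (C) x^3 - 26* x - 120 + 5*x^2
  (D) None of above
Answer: A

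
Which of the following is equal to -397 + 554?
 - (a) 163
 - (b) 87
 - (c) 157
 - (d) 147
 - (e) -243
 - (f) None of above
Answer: c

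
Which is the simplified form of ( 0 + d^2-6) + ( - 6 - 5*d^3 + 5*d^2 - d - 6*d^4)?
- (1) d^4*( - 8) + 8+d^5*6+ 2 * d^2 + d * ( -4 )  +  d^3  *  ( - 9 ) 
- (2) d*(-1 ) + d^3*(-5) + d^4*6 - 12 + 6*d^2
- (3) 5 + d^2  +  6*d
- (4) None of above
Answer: 4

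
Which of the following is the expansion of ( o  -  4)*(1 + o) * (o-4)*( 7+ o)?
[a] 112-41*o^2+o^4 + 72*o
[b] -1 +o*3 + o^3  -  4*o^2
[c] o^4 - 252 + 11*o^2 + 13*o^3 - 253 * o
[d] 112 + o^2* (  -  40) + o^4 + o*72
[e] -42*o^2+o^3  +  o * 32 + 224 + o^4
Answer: a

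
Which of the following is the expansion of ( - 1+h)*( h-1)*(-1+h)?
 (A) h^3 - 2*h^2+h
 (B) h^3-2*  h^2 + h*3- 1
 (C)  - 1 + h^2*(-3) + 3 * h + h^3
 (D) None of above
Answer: C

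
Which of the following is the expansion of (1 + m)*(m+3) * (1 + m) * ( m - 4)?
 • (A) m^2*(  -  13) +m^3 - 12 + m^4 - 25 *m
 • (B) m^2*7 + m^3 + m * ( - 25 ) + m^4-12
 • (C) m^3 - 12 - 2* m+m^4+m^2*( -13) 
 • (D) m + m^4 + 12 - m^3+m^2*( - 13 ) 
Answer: A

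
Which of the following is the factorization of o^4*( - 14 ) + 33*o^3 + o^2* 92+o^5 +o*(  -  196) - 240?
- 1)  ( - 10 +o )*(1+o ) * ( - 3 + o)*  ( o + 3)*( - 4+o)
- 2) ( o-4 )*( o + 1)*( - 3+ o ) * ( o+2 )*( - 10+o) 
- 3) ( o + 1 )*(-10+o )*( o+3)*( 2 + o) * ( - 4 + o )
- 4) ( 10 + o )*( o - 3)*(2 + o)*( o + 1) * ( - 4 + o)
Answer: 2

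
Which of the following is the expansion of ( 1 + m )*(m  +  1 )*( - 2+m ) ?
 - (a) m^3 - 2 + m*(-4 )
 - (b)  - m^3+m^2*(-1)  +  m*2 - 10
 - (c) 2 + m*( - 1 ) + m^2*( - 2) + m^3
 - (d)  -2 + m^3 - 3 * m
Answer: d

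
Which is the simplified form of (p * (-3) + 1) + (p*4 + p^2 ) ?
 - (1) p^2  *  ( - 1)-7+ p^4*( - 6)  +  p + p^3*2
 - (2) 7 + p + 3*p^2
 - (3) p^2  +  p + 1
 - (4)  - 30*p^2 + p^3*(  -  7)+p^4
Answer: 3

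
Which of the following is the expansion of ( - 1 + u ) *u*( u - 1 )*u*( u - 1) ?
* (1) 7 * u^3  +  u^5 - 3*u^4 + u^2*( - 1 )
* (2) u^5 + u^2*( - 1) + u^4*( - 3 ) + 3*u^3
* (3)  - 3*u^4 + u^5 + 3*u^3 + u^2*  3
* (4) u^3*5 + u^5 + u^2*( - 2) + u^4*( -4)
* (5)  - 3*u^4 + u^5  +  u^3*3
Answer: 2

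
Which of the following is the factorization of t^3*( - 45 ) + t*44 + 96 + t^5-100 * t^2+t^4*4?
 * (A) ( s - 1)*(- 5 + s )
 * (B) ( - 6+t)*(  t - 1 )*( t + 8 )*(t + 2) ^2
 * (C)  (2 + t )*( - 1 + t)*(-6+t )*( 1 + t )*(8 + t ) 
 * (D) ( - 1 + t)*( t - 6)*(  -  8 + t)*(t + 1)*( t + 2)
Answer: C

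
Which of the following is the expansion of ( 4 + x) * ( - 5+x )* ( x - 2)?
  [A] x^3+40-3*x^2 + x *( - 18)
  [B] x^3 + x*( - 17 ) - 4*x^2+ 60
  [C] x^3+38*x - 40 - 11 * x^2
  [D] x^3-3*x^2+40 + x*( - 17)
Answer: A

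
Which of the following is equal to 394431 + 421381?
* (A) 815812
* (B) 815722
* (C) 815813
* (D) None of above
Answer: A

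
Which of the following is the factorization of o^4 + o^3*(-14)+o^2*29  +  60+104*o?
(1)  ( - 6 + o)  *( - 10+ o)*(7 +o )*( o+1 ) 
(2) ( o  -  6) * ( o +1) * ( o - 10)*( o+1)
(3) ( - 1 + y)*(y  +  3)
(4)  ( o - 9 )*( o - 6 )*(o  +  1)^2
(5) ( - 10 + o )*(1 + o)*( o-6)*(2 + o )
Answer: 2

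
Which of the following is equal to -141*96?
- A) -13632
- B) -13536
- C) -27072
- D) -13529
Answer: B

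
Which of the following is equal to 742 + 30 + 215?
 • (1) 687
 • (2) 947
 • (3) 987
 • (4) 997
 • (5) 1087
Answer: 3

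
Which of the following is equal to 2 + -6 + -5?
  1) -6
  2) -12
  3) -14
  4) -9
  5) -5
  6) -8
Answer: 4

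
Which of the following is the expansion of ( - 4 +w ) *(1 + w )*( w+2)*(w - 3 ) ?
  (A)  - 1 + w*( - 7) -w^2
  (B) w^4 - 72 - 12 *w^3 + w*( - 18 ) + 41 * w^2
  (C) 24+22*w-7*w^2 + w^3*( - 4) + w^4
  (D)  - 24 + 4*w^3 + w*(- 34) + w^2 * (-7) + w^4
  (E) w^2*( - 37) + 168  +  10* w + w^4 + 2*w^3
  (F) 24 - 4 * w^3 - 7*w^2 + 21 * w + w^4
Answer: C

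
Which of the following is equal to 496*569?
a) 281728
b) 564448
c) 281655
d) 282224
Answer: d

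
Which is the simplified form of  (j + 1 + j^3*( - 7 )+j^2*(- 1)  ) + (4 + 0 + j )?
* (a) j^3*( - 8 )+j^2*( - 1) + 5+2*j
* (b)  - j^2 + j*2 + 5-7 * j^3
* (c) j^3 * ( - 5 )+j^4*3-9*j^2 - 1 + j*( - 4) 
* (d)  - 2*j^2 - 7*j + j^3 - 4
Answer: b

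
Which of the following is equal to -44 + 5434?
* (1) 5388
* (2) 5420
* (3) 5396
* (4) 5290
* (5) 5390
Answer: 5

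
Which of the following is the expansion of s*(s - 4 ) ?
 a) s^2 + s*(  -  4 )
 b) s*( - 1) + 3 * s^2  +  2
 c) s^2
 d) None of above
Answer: a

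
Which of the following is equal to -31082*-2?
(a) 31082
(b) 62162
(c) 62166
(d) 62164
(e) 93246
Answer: d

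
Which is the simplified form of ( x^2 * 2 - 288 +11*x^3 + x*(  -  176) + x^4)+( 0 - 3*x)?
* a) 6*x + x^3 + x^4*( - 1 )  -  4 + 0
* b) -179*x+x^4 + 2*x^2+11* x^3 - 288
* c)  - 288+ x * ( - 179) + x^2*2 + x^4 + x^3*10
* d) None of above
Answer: b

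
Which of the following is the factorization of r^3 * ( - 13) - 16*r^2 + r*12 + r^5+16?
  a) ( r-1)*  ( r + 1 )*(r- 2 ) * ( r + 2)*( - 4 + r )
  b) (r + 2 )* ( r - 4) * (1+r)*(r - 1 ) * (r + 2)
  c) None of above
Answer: b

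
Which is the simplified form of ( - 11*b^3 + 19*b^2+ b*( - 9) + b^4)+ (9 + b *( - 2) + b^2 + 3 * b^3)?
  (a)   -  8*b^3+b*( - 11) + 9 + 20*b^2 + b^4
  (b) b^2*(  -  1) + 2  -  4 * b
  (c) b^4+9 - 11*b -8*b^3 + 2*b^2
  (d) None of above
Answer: a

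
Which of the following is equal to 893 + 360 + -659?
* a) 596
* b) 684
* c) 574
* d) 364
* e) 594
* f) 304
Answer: e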